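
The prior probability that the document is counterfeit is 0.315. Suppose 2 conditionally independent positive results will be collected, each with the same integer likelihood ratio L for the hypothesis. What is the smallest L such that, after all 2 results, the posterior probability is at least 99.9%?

Prior odds = 0.315/0.685 = 63/137.
Target odds = 0.999/0.001 = 999.
Need L² ≥ 999 ÷ (63/137) = 15207/7.
46² = 2116 < 15207/7 ≤ 2209 = 47², so L = 47.

47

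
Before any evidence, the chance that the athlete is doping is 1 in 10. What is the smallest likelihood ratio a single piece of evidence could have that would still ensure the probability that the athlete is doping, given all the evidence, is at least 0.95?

Prior odds = 0.1/0.9 = 1/9.
Target odds = 0.95/0.05 = 19.
Required Bayes factor = 19 ÷ (1/9) = 171.

171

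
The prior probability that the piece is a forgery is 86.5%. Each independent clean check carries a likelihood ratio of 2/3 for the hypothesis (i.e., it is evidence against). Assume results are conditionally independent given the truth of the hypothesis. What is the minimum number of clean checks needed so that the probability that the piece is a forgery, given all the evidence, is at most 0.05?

12

Prior odds: 0.865 ÷ 0.135 = 173/27.
Likelihood ratio per clean check = 2/3.
Target posterior odds = 0.05/0.95 = 1/19.
Need (173/27) × (2/3)ⁿ ≤ 1/19, i.e. (2/3)ⁿ ≤ 27/3287.
(2/3)¹¹ = 2048/177147 is still above 27/3287 but (2/3)¹² = 4096/531441 is at or below it, so n = 12.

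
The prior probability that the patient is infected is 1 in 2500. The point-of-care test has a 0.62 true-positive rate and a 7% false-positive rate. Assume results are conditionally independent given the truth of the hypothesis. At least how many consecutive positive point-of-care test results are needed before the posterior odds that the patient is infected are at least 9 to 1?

Prior odds: 0.0004 ÷ 0.9996 = 1/2499.
Likelihood ratio of a positive result = 0.62/0.07 = 62/7.
Target odds = 9.
Require (62/7)ⁿ ≥ 9 ÷ (1/2499) = 22491.
(62/7)⁴ = 14776336/2401 falls short of 22491 but (62/7)⁵ = 916132832/16807 reaches it, so n = 5.

5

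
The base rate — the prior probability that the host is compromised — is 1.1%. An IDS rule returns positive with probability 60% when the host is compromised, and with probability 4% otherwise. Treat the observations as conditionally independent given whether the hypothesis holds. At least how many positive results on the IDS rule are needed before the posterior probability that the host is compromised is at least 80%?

Prior odds: 0.011 ÷ 0.989 = 11/989.
Likelihood ratio of a positive result = 0.6/0.04 = 15.
Target odds: 0.8 ÷ 0.2 = 4.
Require 15ⁿ ≥ 4 ÷ (11/989) = 3956/11.
15² = 225 falls short of 3956/11 but 15³ = 3375 reaches it, so n = 3.

3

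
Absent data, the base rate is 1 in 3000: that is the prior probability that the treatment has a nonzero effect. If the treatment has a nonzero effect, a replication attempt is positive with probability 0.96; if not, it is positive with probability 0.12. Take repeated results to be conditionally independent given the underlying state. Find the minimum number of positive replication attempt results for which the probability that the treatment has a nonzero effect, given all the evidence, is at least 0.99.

Prior odds = (1/3000)/(2999/3000) = 1/2999.
Likelihood ratio of a positive = 0.96/0.12 = 8.
Target odds: 0.99 ÷ 0.01 = 99.
Require 8ⁿ ≥ 99 ÷ (1/2999) = 296901.
8⁶ = 262144 falls short of 296901 but 8⁷ = 2097152 reaches it, so n = 7.

7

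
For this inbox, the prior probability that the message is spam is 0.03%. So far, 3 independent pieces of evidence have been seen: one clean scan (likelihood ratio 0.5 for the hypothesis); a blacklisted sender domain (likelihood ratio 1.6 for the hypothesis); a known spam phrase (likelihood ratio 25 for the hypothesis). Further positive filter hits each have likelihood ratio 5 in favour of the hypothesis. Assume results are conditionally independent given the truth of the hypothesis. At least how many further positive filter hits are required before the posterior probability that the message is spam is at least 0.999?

8

Prior odds = 0.0003/0.9997 = 3/9997.
Combined Bayes factor of the evidence already in hand = 0.5 × 1.6 × 25 = 20.
Odds after that evidence = (3/9997) × 20 = 60/9997.
Target odds = 0.999/0.001 = 999.
Need 5ⁿ ≥ 999 ÷ (60/9997) = 166450.05.
5⁷ = 78125 falls short of 166450.05 but 5⁸ = 390625 reaches it, so n = 8.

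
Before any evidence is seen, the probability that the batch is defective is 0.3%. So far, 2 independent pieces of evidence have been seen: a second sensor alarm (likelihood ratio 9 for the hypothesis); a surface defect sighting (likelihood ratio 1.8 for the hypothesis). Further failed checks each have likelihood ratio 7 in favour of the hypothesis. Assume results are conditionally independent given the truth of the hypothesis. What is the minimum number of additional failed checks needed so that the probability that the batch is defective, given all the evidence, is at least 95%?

4

Prior odds = 0.003/0.997 = 3/997.
Combined Bayes factor of the evidence already in hand = 9 × 1.8 = 16.2.
Odds after that evidence = (3/997) × 16.2 = 243/4985.
Target odds = 0.95/0.05 = 19.
Need 7ⁿ ≥ 19 ÷ (243/4985) = 94715/243.
7³ = 343 falls short of 94715/243 but 7⁴ = 2401 reaches it, so n = 4.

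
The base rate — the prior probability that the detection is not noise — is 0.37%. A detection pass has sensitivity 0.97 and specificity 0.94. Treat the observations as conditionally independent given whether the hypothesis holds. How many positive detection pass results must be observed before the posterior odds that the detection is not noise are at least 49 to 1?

4

Prior odds: 0.0037 ÷ 0.9963 = 37/9963.
False-positive rate = 1 − 0.94 = 0.06; likelihood ratio of a positive = 0.97/0.06 = 97/6.
Target odds = 49.
Need (37/9963) × (97/6)ⁿ ≥ 49, i.e. (97/6)ⁿ ≥ 488187/37.
(97/6)³ = 912673/216 falls short of 488187/37 but (97/6)⁴ = 88529281/1296 reaches it, so n = 4.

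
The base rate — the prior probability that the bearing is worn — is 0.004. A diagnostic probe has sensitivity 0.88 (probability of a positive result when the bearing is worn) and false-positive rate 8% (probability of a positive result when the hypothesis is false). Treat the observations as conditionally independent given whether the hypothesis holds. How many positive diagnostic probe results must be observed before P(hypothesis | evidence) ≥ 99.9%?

6

Prior odds = 0.004/0.996 = 1/249.
Likelihood ratio of a positive result = 0.88/0.08 = 11.
Target posterior odds = 0.999/0.001 = 999.
Need (1/249) × 11ⁿ ≥ 999, i.e. 11ⁿ ≥ 248751.
11⁵ = 161051 falls short of 248751 but 11⁶ = 1771561 reaches it, so n = 6.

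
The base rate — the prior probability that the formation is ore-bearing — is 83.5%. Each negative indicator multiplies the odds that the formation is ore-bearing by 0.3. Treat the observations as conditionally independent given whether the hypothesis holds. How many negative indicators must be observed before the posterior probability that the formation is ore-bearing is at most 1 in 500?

Prior odds: 0.835 ÷ 0.165 = 167/33.
Likelihood ratio per negative indicator = 0.3.
Target posterior odds = 0.002/0.998 = 1/499.
Require 0.3ⁿ ≤ 1/499 ÷ (167/33) = 33/83333.
0.3⁶ = 729/1000000 is still above 33/83333 but 0.3⁷ = 2187/10000000 is at or below it, so n = 7.

7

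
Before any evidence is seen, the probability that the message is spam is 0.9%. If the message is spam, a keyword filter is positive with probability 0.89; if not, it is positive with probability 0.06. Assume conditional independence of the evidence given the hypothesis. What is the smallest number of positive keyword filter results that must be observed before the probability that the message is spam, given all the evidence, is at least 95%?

3

Prior odds = 0.009/0.991 = 9/991.
Likelihood ratio of a positive = 0.89/0.06 = 89/6.
Target odds: 0.95 ÷ 0.05 = 19.
Need (9/991) × (89/6)ⁿ ≥ 19, i.e. (89/6)ⁿ ≥ 18829/9.
(89/6)² = 7921/36 falls short of 18829/9 but (89/6)³ = 704969/216 reaches it, so n = 3.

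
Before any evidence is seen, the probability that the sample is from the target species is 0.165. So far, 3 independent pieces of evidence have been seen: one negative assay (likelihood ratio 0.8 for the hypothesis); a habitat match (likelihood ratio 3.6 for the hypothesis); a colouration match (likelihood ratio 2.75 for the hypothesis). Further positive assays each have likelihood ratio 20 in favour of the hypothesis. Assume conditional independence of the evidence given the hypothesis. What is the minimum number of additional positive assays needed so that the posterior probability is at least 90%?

1

Prior odds = 0.165/0.835 = 33/167.
Combined Bayes factor of the evidence already in hand = 0.8 × 3.6 × 2.75 = 7.92.
Odds after that evidence = (33/167) × 7.92 = 6534/4175.
Target odds = 0.9/0.1 = 9.
Need 20ⁿ ≥ 9 ÷ (6534/4175) = 4175/726.
20¹ = 20, which meets the required 4175/726; so n = 1.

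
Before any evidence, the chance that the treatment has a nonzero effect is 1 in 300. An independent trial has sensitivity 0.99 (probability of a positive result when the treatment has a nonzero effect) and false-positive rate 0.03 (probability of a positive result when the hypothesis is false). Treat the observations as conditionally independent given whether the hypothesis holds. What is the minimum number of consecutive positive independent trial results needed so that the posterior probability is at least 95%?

Prior odds = (1/300)/(299/300) = 1/299.
Likelihood ratio of a positive result = 0.99/0.03 = 33.
Target odds: 0.95 ÷ 0.05 = 19.
Require 33ⁿ ≥ 19 ÷ (1/299) = 5681.
33² = 1089 falls short of 5681 but 33³ = 35937 reaches it, so n = 3.

3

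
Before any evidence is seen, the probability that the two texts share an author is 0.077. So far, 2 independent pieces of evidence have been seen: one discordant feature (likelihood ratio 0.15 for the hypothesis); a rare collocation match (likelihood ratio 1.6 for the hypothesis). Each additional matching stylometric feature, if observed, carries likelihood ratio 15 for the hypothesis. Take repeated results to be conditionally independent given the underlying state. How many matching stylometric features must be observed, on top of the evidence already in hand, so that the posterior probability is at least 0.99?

4

Prior odds = 0.077/0.923 = 77/923.
Combined Bayes factor of the evidence already in hand = 0.15 × 1.6 = 0.24.
Odds after that evidence = (77/923) × 0.24 = 462/23075.
Target odds = 0.99/0.01 = 99.
Need 15ⁿ ≥ 99 ÷ (462/23075) = 69225/14.
15³ = 3375 falls short of 69225/14 but 15⁴ = 50625 reaches it, so n = 4.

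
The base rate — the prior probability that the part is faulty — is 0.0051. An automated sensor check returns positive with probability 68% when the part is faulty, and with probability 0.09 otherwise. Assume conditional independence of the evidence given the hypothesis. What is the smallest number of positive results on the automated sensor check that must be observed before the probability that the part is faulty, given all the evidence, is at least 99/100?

Prior odds = 0.0051/0.9949 = 51/9949.
Likelihood ratio of a positive result = 0.68/0.09 = 68/9.
Target odds: 0.99 ÷ 0.01 = 99.
Require (68/9)ⁿ ≥ 99 ÷ (51/9949) = 328317/17.
(68/9)⁴ = 21381376/6561 falls short of 328317/17 but (68/9)⁵ ≈24622.5 reaches it, so n = 5.

5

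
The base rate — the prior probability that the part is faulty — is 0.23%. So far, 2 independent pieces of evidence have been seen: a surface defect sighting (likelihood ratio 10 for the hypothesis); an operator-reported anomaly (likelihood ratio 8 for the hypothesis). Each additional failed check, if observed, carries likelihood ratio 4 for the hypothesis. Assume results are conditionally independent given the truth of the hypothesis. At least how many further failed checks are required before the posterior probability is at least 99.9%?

7

Prior odds = 0.0023/0.9977 = 23/9977.
Combined Bayes factor of the evidence already in hand = 10 × 8 = 80.
Odds after that evidence = (23/9977) × 80 = 1840/9977.
Target odds = 0.999/0.001 = 999.
Need 4ⁿ ≥ 999 ÷ (1840/9977) = 9967023/1840.
4⁶ = 4096 falls short of 9967023/1840 but 4⁷ = 16384 reaches it, so n = 7.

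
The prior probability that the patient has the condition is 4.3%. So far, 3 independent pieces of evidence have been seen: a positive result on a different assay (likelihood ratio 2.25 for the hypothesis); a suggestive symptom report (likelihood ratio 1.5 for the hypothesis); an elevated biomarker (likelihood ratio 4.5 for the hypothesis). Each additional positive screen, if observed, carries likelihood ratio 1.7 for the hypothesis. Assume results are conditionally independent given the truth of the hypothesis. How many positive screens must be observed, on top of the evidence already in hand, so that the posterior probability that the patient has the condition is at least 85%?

4

Prior odds = 0.043/0.957 = 43/957.
Combined Bayes factor of the evidence already in hand = 2.25 × 1.5 × 4.5 = 15.1875.
Odds after that evidence = (43/957) × 15.1875 = 3483/5104.
Target odds = 0.85/0.15 = 17/3.
Need 1.7ⁿ ≥ 17/3 ÷ (3483/5104) = 86768/10449.
1.7³ = 4.913 falls short of 86768/10449 but 1.7⁴ = 8.3521 reaches it, so n = 4.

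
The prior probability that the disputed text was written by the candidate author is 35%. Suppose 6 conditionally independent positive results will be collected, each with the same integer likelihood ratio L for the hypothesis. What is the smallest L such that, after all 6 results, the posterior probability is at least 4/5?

Prior odds = 0.35/0.65 = 7/13.
Target odds = 0.8/0.2 = 4.
Need L⁶ ≥ 4 ÷ (7/13) = 52/7.
1⁶ = 1 < 52/7 ≤ 64 = 2⁶, so L = 2.

2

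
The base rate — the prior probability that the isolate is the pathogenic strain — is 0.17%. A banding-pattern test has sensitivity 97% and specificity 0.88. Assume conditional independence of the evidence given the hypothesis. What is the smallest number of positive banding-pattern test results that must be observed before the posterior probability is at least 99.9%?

7

Prior odds: 0.0017 ÷ 0.9983 = 17/9983.
False-positive rate = 1 − 0.88 = 0.12; likelihood ratio of a positive = 0.97/0.12 = 97/12.
Target posterior odds = 0.999/0.001 = 999.
Require (97/12)ⁿ ≥ 999 ÷ (17/9983) = 9973017/17.
(97/12)⁶ ≈278961 falls short of 9973017/17 but (97/12)⁷ ≈2.25493e+06 reaches it, so n = 7.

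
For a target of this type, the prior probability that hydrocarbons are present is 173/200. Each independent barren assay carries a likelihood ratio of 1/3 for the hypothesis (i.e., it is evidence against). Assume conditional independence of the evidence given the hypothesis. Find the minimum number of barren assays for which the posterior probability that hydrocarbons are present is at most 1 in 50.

Prior odds: 0.865 ÷ 0.135 = 173/27.
Likelihood ratio per barren assay = 1/3.
Target odds: 0.02 ÷ 0.98 = 1/49.
Require (1/3)ⁿ ≤ 1/49 ÷ (173/27) = 27/8477.
(1/3)⁵ = 1/243 is still above 27/8477 but (1/3)⁶ = 1/729 is at or below it, so n = 6.

6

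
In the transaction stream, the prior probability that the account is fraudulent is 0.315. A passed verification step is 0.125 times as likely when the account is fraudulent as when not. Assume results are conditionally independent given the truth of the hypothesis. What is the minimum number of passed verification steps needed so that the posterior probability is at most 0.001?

3

Prior odds: 0.315 ÷ 0.685 = 63/137.
Likelihood ratio per passed verification step = 0.125.
Target posterior odds = 0.001/0.999 = 1/999.
Require 0.125ⁿ ≤ 1/999 ÷ (63/137) = 137/62937.
0.125² = 0.015625 is still above 137/62937 but 0.125³ = 0.001953125 is at or below it, so n = 3.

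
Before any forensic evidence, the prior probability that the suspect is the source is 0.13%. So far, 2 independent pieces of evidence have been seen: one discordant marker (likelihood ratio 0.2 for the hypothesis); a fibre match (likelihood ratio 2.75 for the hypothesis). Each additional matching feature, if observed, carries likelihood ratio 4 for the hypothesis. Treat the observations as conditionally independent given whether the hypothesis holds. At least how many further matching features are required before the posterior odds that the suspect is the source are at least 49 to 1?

Prior odds = 0.0013/0.9987 = 13/9987.
Combined Bayes factor of the evidence already in hand = 0.2 × 2.75 = 0.55.
Odds after that evidence = (13/9987) × 0.55 = 143/199740.
Target odds = 49.
Need 4ⁿ ≥ 49 ÷ (143/199740) = 9787260/143.
4⁸ = 65536 falls short of 9787260/143 but 4⁹ = 262144 reaches it, so n = 9.

9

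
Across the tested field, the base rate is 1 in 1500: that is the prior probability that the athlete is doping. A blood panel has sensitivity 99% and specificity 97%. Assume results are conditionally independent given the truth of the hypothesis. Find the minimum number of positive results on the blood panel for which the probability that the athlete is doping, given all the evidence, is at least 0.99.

4

Prior odds = (1/1500)/(1499/1500) = 1/1499.
False-positive rate = 1 − 0.97 = 0.03; likelihood ratio of a positive = 0.99/0.03 = 33.
Target posterior odds = 0.99/0.01 = 99.
Need (1/1499) × 33ⁿ ≥ 99, i.e. 33ⁿ ≥ 148401.
33³ = 35937 falls short of 148401 but 33⁴ = 1185921 reaches it, so n = 4.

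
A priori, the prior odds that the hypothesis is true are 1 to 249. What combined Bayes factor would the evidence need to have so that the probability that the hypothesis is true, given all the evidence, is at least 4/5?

996

Prior odds = 1/249.
Target odds = 0.8/0.2 = 4.
Required Bayes factor = 4 ÷ (1/249) = 996.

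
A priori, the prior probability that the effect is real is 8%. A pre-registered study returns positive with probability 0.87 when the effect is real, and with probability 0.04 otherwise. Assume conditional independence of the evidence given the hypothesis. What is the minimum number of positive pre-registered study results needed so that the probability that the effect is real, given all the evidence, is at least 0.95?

Prior odds: 0.08 ÷ 0.92 = 2/23.
Likelihood ratio of a positive result = 0.87/0.04 = 21.75.
Target posterior odds = 0.95/0.05 = 19.
Require 21.75ⁿ ≥ 19 ÷ (2/23) = 218.5.
21.75¹ = 21.75 falls short of 218.5 but 21.75² = 473.0625 reaches it, so n = 2.

2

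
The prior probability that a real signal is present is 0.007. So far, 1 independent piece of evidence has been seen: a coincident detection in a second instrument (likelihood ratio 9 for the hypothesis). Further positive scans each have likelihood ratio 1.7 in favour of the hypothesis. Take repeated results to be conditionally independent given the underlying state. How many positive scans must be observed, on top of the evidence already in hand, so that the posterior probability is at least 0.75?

8

Prior odds = 0.007/0.993 = 7/993.
Bayes factor of the evidence already in hand = 9.
Odds after that evidence = (7/993) × 9 = 21/331.
Target odds = 0.75/0.25 = 3.
Need 1.7ⁿ ≥ 3 ÷ (21/331) = 331/7.
1.7⁷ = 410338673/10000000 falls short of 331/7 but 1.7⁸ ≈69.7576 reaches it, so n = 8.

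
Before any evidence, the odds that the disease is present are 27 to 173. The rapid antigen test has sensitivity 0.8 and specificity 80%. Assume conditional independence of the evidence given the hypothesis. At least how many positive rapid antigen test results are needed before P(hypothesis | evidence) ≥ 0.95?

4

Prior odds = 27/173.
False-positive rate = 1 − 0.8 = 0.2; likelihood ratio of a positive = 0.8/0.2 = 4.
Target odds: 0.95 ÷ 0.05 = 19.
Need (27/173) × 4ⁿ ≥ 19, i.e. 4ⁿ ≥ 3287/27.
4³ = 64 falls short of 3287/27 but 4⁴ = 256 reaches it, so n = 4.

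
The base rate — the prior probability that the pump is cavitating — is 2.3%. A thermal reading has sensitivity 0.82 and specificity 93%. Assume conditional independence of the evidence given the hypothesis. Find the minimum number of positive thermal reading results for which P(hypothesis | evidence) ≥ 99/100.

4

Prior odds: 0.023 ÷ 0.977 = 23/977.
False-positive rate = 1 − 0.93 = 0.07; likelihood ratio of a positive = 0.82/0.07 = 82/7.
Target posterior odds = 0.99/0.01 = 99.
Need (23/977) × (82/7)ⁿ ≥ 99, i.e. (82/7)ⁿ ≥ 96723/23.
(82/7)³ = 551368/343 falls short of 96723/23 but (82/7)⁴ = 45212176/2401 reaches it, so n = 4.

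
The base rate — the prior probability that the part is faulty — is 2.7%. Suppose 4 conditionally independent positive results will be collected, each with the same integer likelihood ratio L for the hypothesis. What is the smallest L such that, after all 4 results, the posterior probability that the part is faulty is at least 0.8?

Prior odds = 0.027/0.973 = 27/973.
Target odds = 0.8/0.2 = 4.
Need L⁴ ≥ 4 ÷ (27/973) = 3892/27.
3⁴ = 81 < 3892/27 ≤ 256 = 4⁴, so L = 4.

4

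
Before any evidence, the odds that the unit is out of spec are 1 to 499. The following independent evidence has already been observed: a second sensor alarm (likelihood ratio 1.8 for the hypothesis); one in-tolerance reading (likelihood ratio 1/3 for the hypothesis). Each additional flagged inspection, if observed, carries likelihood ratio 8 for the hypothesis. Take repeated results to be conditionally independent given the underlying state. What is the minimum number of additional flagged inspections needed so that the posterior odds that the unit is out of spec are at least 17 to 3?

Prior odds = 1/499.
Combined Bayes factor of the evidence already in hand = 1.8 × (1/3) = 0.6.
Odds after that evidence = (1/499) × 0.6 = 3/2495.
Target odds = 17/3.
Need 8ⁿ ≥ 17/3 ÷ (3/2495) = 42415/9.
8⁴ = 4096 falls short of 42415/9 but 8⁵ = 32768 reaches it, so n = 5.

5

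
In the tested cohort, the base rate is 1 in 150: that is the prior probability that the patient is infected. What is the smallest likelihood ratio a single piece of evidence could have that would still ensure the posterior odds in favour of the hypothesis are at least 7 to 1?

Prior odds = (1/150)/(149/150) = 1/149.
Target odds = 7.
Required Bayes factor = 7 ÷ (1/149) = 1043.

1043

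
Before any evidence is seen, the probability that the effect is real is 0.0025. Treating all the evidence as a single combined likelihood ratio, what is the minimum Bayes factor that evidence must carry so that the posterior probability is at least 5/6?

1995

Prior odds = 0.0025/0.9975 = 1/399.
Target odds = (5/6)/(1/6) = 5.
Required Bayes factor = 5 ÷ (1/399) = 1995.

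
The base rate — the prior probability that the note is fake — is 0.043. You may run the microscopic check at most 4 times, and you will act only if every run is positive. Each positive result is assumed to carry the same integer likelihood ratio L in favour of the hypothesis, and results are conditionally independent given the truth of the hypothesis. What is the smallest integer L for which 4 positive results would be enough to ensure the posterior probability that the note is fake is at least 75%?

Prior odds = 0.043/0.957 = 43/957.
Target odds = 0.75/0.25 = 3.
Need L⁴ ≥ 3 ÷ (43/957) = 2871/43.
2⁴ = 16 < 2871/43 ≤ 81 = 3⁴, so L = 3.

3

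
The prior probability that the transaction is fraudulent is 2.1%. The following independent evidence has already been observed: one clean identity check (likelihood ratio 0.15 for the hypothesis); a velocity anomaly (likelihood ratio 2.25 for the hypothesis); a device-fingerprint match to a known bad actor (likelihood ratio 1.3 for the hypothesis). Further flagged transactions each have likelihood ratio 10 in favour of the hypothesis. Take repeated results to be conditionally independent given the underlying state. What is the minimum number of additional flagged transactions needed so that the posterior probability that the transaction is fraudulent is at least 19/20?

4

Prior odds = 0.021/0.979 = 21/979.
Combined Bayes factor of the evidence already in hand = 0.15 × 2.25 × 1.3 = 0.43875.
Odds after that evidence = (21/979) × 0.43875 = 7371/783200.
Target odds = 0.95/0.05 = 19.
Need 10ⁿ ≥ 19 ÷ (7371/783200) = 14880800/7371.
10³ = 1000 falls short of 14880800/7371 but 10⁴ = 10000 reaches it, so n = 4.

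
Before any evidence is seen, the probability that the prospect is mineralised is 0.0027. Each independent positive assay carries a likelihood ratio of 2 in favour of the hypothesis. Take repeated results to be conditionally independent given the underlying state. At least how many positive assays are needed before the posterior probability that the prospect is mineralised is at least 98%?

Prior odds: 0.0027 ÷ 0.9973 = 27/9973.
Likelihood ratio per positive assay = 2.
Target posterior odds = 0.98/0.02 = 49.
Require 2ⁿ ≥ 49 ÷ (27/9973) = 488677/27.
2¹⁴ = 16384 falls short of 488677/27 but 2¹⁵ = 32768 reaches it, so n = 15.

15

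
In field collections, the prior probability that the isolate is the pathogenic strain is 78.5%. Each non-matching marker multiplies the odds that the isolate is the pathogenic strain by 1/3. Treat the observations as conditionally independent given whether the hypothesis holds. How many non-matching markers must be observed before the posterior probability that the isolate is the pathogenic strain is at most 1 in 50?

Prior odds: 0.785 ÷ 0.215 = 157/43.
Likelihood ratio per non-matching marker = 1/3.
Target posterior odds = 0.02/0.98 = 1/49.
Require (1/3)ⁿ ≤ 1/49 ÷ (157/43) = 43/7693.
(1/3)⁴ = 1/81 is still above 43/7693 but (1/3)⁵ = 1/243 is at or below it, so n = 5.

5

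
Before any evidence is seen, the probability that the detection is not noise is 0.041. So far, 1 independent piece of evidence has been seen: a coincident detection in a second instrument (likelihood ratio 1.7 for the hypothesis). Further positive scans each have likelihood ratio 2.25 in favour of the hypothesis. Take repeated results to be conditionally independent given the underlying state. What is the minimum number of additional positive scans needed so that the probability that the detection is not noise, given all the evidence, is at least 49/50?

Prior odds = 0.041/0.959 = 41/959.
Bayes factor of the evidence already in hand = 1.7.
Odds after that evidence = (41/959) × 1.7 = 697/9590.
Target odds = 0.98/0.02 = 49.
Need 2.25ⁿ ≥ 49 ÷ (697/9590) = 469910/697.
2.25⁸ = 43046721/65536 falls short of 469910/697 but 2.25⁹ = 387420489/262144 reaches it, so n = 9.

9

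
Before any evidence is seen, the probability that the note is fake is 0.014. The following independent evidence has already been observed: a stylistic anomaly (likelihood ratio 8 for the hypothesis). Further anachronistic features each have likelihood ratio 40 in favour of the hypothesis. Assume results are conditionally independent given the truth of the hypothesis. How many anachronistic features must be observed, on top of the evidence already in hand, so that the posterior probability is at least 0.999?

3

Prior odds = 0.014/0.986 = 7/493.
Bayes factor of the evidence already in hand = 8.
Odds after that evidence = (7/493) × 8 = 56/493.
Target odds = 0.999/0.001 = 999.
Need 40ⁿ ≥ 999 ÷ (56/493) = 492507/56.
40² = 1600 falls short of 492507/56 but 40³ = 64000 reaches it, so n = 3.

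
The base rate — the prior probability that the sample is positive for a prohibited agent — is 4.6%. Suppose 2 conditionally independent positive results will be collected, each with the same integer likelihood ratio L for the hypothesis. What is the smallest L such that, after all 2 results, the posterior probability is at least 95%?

Prior odds = 0.046/0.954 = 23/477.
Target odds = 0.95/0.05 = 19.
Need L² ≥ 19 ÷ (23/477) = 9063/23.
19² = 361 < 9063/23 ≤ 400 = 20², so L = 20.

20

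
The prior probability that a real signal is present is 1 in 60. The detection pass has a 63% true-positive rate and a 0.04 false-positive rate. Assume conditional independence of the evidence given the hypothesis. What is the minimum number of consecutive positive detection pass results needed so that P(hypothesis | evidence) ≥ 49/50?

Prior odds = (1/60)/(59/60) = 1/59.
Likelihood ratio of a positive result = 0.63/0.04 = 15.75.
Target posterior odds = 0.98/0.02 = 49.
Require 15.75ⁿ ≥ 49 ÷ (1/59) = 2891.
15.75² = 248.0625 falls short of 2891 but 15.75³ = 3906.984375 reaches it, so n = 3.

3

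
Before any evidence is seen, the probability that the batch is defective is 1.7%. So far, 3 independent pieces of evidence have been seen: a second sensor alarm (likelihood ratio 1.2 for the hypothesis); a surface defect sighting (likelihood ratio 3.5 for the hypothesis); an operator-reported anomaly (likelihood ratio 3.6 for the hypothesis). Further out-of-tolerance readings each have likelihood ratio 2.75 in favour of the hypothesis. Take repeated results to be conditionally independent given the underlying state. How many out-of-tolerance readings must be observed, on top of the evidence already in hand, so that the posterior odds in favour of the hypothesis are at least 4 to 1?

Prior odds = 0.017/0.983 = 17/983.
Combined Bayes factor of the evidence already in hand = 1.2 × 3.5 × 3.6 = 15.12.
Odds after that evidence = (17/983) × 15.12 = 6426/24575.
Target odds = 4.
Need 2.75ⁿ ≥ 4 ÷ (6426/24575) = 49150/3213.
2.75² = 7.5625 falls short of 49150/3213 but 2.75³ = 20.796875 reaches it, so n = 3.

3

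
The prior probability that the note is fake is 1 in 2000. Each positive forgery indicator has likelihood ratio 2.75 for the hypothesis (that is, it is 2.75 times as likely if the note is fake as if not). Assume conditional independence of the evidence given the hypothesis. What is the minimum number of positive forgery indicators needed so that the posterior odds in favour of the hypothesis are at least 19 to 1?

Prior odds = 0.0005/0.9995 = 1/1999.
Likelihood ratio per positive forgery indicator = 2.75.
Target odds = 19.
Need (1/1999) × 2.75ⁿ ≥ 19, i.e. 2.75ⁿ ≥ 37981.
2.75¹⁰ ≈24735.9 falls short of 37981 but 2.75¹¹ ≈68023.6 reaches it, so n = 11.

11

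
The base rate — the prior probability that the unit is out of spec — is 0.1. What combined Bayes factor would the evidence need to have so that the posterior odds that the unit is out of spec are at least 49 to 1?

441

Prior odds = 0.1/0.9 = 1/9.
Target odds = 49.
Required Bayes factor = 49 ÷ (1/9) = 441.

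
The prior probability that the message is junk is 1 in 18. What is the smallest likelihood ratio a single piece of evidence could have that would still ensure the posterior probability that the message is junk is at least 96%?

Prior odds = (1/18)/(17/18) = 1/17.
Target odds = 0.96/0.04 = 24.
Required Bayes factor = 24 ÷ (1/17) = 408.

408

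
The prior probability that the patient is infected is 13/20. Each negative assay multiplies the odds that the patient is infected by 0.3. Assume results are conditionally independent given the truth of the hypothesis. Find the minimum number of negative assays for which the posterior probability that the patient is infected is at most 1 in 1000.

7

Prior odds: 0.65 ÷ 0.35 = 13/7.
Likelihood ratio per negative assay = 0.3.
Target odds: 0.001 ÷ 0.999 = 1/999.
Need (13/7) × 0.3ⁿ ≤ 1/999, i.e. 0.3ⁿ ≤ 7/12987.
0.3⁶ = 729/1000000 is still above 7/12987 but 0.3⁷ = 2187/10000000 is at or below it, so n = 7.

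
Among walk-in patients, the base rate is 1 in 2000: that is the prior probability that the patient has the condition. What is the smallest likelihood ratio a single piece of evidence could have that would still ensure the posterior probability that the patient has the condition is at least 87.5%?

Prior odds = 0.0005/0.9995 = 1/1999.
Target odds = 0.875/0.125 = 7.
Required Bayes factor = 7 ÷ (1/1999) = 13993.

13993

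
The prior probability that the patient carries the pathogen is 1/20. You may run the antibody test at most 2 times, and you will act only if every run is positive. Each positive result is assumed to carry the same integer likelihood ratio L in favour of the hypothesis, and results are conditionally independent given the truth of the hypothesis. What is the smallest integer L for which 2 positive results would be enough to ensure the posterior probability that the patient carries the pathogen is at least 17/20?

11

Prior odds = 0.05/0.95 = 1/19.
Target odds = 0.85/0.15 = 17/3.
Need L² ≥ 17/3 ÷ (1/19) = 323/3.
10² = 100 < 323/3 ≤ 121 = 11², so L = 11.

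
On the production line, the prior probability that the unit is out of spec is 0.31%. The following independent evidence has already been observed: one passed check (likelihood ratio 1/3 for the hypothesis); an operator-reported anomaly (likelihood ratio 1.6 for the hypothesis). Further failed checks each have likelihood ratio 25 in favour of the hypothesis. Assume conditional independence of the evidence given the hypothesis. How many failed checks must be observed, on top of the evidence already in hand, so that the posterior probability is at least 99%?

4

Prior odds = 0.0031/0.9969 = 31/9969.
Combined Bayes factor of the evidence already in hand = (1/3) × 1.6 = 8/15.
Odds after that evidence = (31/9969) × 8/15 = 248/149535.
Target odds = 0.99/0.01 = 99.
Need 25ⁿ ≥ 99 ÷ (248/149535) = 14803965/248.
25³ = 15625 falls short of 14803965/248 but 25⁴ = 390625 reaches it, so n = 4.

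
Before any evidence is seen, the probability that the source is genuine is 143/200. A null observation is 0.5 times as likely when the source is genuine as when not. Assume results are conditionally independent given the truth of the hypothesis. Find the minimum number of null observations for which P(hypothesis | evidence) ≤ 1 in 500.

Prior odds: 0.715 ÷ 0.285 = 143/57.
Likelihood ratio per null observation = 0.5.
Target odds: 0.002 ÷ 0.998 = 1/499.
Need (143/57) × 0.5ⁿ ≤ 1/499, i.e. 0.5ⁿ ≤ 57/71357.
0.5¹⁰ = 1/1024 is still above 57/71357 but 0.5¹¹ = 1/2048 is at or below it, so n = 11.

11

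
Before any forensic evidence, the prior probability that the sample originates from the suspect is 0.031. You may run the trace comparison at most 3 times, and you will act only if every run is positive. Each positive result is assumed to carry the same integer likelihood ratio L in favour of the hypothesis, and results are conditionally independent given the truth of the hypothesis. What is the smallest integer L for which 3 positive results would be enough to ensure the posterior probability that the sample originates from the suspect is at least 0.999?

32

Prior odds = 0.031/0.969 = 31/969.
Target odds = 0.999/0.001 = 999.
Need L³ ≥ 999 ÷ (31/969) = 968031/31.
31³ = 29791 < 968031/31 ≤ 32768 = 32³, so L = 32.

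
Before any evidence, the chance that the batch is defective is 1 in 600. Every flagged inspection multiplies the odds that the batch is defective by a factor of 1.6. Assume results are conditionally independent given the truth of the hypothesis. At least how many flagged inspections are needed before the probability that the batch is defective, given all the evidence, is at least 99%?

Prior odds = (1/600)/(599/600) = 1/599.
Likelihood ratio per flagged inspection = 1.6.
Target odds: 0.99 ÷ 0.01 = 99.
Require 1.6ⁿ ≥ 99 ÷ (1/599) = 59301.
1.6²³ ≈49517.6 falls short of 59301 but 1.6²⁴ ≈79228.2 reaches it, so n = 24.

24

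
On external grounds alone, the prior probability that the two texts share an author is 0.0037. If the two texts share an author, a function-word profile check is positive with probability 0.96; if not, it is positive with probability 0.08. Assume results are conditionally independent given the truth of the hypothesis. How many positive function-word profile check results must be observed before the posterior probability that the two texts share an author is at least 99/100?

Prior odds: 0.0037 ÷ 0.9963 = 37/9963.
Likelihood ratio of a positive = 0.96/0.08 = 12.
Target posterior odds = 0.99/0.01 = 99.
Require 12ⁿ ≥ 99 ÷ (37/9963) = 986337/37.
12⁴ = 20736 falls short of 986337/37 but 12⁵ = 248832 reaches it, so n = 5.

5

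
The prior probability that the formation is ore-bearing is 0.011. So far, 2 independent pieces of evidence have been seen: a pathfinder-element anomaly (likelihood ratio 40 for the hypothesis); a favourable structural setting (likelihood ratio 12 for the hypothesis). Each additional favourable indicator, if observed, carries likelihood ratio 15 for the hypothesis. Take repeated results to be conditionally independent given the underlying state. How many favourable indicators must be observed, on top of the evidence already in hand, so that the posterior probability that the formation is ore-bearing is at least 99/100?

Prior odds = 0.011/0.989 = 11/989.
Combined Bayes factor of the evidence already in hand = 40 × 12 = 480.
Odds after that evidence = (11/989) × 480 = 5280/989.
Target odds = 0.99/0.01 = 99.
Need 15ⁿ ≥ 99 ÷ (5280/989) = 18.54375.
15¹ = 15 falls short of 18.54375 but 15² = 225 reaches it, so n = 2.

2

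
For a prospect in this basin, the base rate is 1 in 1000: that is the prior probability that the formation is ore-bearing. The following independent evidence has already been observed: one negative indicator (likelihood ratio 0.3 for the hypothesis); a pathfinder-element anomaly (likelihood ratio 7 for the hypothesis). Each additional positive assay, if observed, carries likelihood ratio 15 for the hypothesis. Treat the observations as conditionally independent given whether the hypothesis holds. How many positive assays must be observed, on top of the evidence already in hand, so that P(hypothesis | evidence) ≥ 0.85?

Prior odds = 0.001/0.999 = 1/999.
Combined Bayes factor of the evidence already in hand = 0.3 × 7 = 2.1.
Odds after that evidence = (1/999) × 2.1 = 7/3330.
Target odds = 0.85/0.15 = 17/3.
Need 15ⁿ ≥ 17/3 ÷ (7/3330) = 18870/7.
15² = 225 falls short of 18870/7 but 15³ = 3375 reaches it, so n = 3.

3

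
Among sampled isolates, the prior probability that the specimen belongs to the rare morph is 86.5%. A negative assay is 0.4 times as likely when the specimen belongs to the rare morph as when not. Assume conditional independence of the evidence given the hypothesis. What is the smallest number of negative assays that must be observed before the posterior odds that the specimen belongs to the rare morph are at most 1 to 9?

Prior odds: 0.865 ÷ 0.135 = 173/27.
Likelihood ratio per negative assay = 0.4.
Target odds = 1/9.
Require 0.4ⁿ ≤ 1/9 ÷ (173/27) = 3/173.
0.4⁴ = 0.0256 is still above 3/173 but 0.4⁵ = 0.01024 is at or below it, so n = 5.

5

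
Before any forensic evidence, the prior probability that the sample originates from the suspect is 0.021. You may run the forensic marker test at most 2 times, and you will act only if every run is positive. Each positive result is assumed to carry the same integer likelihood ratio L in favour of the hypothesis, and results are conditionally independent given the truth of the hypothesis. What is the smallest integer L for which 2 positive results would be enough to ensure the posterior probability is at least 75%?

12

Prior odds = 0.021/0.979 = 21/979.
Target odds = 0.75/0.25 = 3.
Need L² ≥ 3 ÷ (21/979) = 979/7.
11² = 121 < 979/7 ≤ 144 = 12², so L = 12.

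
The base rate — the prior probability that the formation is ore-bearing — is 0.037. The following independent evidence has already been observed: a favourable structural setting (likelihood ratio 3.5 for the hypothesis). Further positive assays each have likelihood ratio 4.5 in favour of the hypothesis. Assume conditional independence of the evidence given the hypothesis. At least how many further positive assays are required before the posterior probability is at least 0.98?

Prior odds = 0.037/0.963 = 37/963.
Bayes factor of the evidence already in hand = 3.5.
Odds after that evidence = (37/963) × 3.5 = 259/1926.
Target odds = 0.98/0.02 = 49.
Need 4.5ⁿ ≥ 49 ÷ (259/1926) = 13482/37.
4.5³ = 91.125 falls short of 13482/37 but 4.5⁴ = 410.0625 reaches it, so n = 4.

4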